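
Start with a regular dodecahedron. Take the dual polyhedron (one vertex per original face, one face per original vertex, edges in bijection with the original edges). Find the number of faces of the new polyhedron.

The base solid has V = 20, E = 30, F = 12.
The dual swaps V and F and preserves E: V′ = F = 12, E′ = E = 30, F′ = V = 20.

20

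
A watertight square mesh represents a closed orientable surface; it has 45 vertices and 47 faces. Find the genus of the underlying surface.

Every face is a square, so 2E = 4·47 = 188, giving E = 94.
χ = V − E + F = 45 − 94 + 47 = -2.
For a closed orientable surface χ = 2 − 2g, so g = (2 − (-2))/2 = 2.

2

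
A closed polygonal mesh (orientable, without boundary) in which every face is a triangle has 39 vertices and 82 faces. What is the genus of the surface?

Every face is a triangle, so 2E = 3·82 = 246, giving E = 123.
χ = V − E + F = 39 − 123 + 82 = -2.
For a closed orientable surface χ = 2 − 2g, so g = (2 − (-2))/2 = 2.

2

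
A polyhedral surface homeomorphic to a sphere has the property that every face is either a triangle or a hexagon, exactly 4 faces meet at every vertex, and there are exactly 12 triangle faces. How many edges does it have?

24

Let x be the number of hexagons; then F = 12 + x.
Edge–face incidences: 2E = 3·12 + 6·x = 36 + 6x.
Every vertex has degree 4, so 4V = 2E.
Euler: V − E + F = 2 ⇒ (2E)/4 − E + (12 + x) = 2.
Multiply by 8: 2·(2E) − 4·(2E) + 8·(12 + x) = 16, i.e. 96 + 8x − 2·(36 + 6x) = 16.
Collecting terms: −4x + 24 = 16, so −4x = −8, so x = 2.
Then 2E = 36 + 6·2 = 48, so E = 24, V = 2E/4 = 12, F = 12 + 2 = 14.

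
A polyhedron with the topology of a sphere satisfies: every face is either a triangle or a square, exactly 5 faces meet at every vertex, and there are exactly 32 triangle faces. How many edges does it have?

60

Let x be the number of squares; then F = 32 + x.
Edge–face incidences: 2E = 3·32 + 4·x = 96 + 4x.
Every vertex has degree 5, so 5V = 2E.
Euler: V − E + F = 2 ⇒ (2E)/5 − E + (32 + x) = 2.
Multiply by 10: 2·(2E) − 5·(2E) + 10·(32 + x) = 20, i.e. 320 + 10x − 3·(96 + 4x) = 20.
Collecting terms: −2x + 32 = 20, so −2x = −12, so x = 6.
Then 2E = 96 + 4·6 = 120, so E = 60, V = 2E/5 = 24, F = 32 + 6 = 38.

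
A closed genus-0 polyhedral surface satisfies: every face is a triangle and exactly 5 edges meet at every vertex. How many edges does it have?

30

Each face has 3 edges and each edge borders two faces, so 2E = 3F.
Each vertex has degree 5, so 5V = 2E and hence V = 3F/5.
Euler: V − E + F = 2 ⇒ (3F/5) − (3F/2) + F = 2.
Multiply by 10: (6 − 15 + 10)F = 20, i.e. 1F = 20.
So F = 20, E = 3·20/2 = 30, V = 3·20/5 = 12.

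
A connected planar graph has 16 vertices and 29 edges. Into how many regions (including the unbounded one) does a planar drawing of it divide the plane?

Euler's formula for a connected plane graph: V − E + F = 2, so F = 2 − 16 + 29 = 15.

15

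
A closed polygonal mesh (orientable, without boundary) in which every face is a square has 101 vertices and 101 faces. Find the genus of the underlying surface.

Every face is a square, so 2E = 4·101 = 404, giving E = 202.
χ = V − E + F = 101 − 202 + 101 = 0.
For a closed orientable surface χ = 2 − 2g, so g = (2 − (0))/2 = 1.

1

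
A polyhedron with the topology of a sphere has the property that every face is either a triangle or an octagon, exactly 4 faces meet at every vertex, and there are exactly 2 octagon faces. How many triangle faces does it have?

Let x be the number of triangles; then F = 2 + x.
Edge–face incidences: 2E = 8·2 + 3·x = 16 + 3x.
Every vertex has degree 4, so 4V = 2E.
Euler: V − E + F = 2 ⇒ (2E)/4 − E + (2 + x) = 2.
Multiply by 8: 2·(2E) − 4·(2E) + 8·(2 + x) = 16, i.e. 16 + 8x − 2·(16 + 3x) = 16.
Collecting terms: 2x − 16 = 16, so 2x = 32, so x = 16.
Then 2E = 16 + 3·16 = 64, so E = 32, V = 2E/4 = 16, F = 2 + 16 = 18.

16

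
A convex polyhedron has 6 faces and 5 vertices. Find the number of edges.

9

Here V − E + F = 2.
E = V + F − (2) = 5 + 6 − (2) = 9.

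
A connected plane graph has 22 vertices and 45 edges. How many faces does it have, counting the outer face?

Euler's formula for a connected plane graph: V − E + F = 2, so F = 2 − 22 + 45 = 25.

25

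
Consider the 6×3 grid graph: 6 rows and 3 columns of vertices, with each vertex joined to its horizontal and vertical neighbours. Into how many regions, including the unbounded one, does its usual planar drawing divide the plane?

The grid has V = 6·3 = 18 vertices and E = 6·2 + 3·5 = 27 edges.
F = 2 − V + E = 2 − 18 + 27 = 11.

11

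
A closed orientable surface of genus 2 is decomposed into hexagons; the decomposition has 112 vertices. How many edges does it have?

χ = 2 − 2·2 = -2, and every face is a hexagon so 6F = 2E.
V − E + F = -2 with E = 6F/2 gives 112 − (6/2 − 1)·F = -2, so F = 57 and E = 171.

171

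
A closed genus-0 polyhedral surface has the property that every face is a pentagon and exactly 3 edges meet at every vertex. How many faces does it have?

12

Each face has 5 edges and each edge borders two faces, so 2E = 5F.
Each vertex has degree 3, so 3V = 2E and hence V = 5F/3.
Euler: V − E + F = 2 ⇒ (5F/3) − (5F/2) + F = 2.
Multiply by 6: (10 − 15 + 6)F = 12, i.e. 1F = 12.
So F = 12, E = 5·12/2 = 30, V = 5·12/3 = 20.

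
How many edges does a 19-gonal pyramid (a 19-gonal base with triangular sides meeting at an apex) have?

38

A pyramid on an n-gon base has one n-gon and n triangles: V = 19 + 1 = 20, E = 2·19 = 38, F = 19 + 1 = 20.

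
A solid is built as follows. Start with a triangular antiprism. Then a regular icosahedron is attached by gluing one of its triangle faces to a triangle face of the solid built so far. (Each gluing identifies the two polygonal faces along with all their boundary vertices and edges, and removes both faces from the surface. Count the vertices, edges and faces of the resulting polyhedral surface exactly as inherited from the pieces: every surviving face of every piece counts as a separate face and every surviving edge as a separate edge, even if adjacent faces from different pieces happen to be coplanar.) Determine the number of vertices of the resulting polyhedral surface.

A triangular antiprism: V=6, E=12, F=8.
Attach a regular icosahedron (V=12, E=30, F=20) along a 3-gon: merge 3 vertices and 3 edges, delete both glued faces → V=15, E=39, F=26.
Check: V − E + F = 15 − 39 + 26 = 2.

15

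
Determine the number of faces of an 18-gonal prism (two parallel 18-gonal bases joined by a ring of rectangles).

A prism on an n-gon has two n-gon bases and n rectangular sides: V = 2·18 = 36, E = 3·18 = 54, F = 18 + 2 = 20.

20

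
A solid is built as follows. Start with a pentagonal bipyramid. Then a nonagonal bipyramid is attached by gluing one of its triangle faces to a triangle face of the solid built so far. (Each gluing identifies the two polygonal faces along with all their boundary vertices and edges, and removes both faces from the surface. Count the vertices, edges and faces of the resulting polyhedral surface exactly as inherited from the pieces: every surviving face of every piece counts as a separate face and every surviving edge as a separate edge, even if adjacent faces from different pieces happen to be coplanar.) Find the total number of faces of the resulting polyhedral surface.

26

A pentagonal bipyramid: V=7, E=15, F=10.
Attach a nonagonal bipyramid (V=11, E=27, F=18) along a 3-gon: merge 3 vertices and 3 edges, delete both glued faces → V=15, E=39, F=26.
Check: V − E + F = 15 − 39 + 26 = 2.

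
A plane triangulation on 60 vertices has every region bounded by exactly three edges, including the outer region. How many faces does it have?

116

In a plane triangulation 3F = 2E and V − E + F = 2, so F = 2V − 4 = 2·60 − 4 = 116.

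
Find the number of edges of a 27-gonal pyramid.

54

A pyramid on an n-gon base has one n-gon and n triangles: V = 27 + 1 = 28, E = 2·27 = 54, F = 27 + 1 = 28.
Check: V − E + F = 28 − 54 + 28 = 2.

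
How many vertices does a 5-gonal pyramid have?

A pyramid on an n-gon base has one n-gon and n triangles: V = 5 + 1 = 6, E = 2·5 = 10, F = 5 + 1 = 6.
Check: V − E + F = 6 − 10 + 6 = 2.

6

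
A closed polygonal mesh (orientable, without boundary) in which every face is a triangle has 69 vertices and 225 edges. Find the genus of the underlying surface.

Every face is a triangle and each edge borders two faces, so 3F = 2·225, giving F = 150.
χ = V − E + F = 69 − 225 + 150 = -6.
For a closed orientable surface χ = 2 − 2g, so g = (2 − (-6))/2 = 4.

4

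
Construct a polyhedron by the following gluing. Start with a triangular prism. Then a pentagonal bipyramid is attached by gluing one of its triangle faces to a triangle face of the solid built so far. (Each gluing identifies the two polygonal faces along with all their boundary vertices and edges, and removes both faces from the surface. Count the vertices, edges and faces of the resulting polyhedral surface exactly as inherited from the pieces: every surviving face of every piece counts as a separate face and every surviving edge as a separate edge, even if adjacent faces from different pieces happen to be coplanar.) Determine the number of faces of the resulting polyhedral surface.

A triangular prism: V=6, E=9, F=5.
Attach a pentagonal bipyramid (V=7, E=15, F=10) along a 3-gon: merge 3 vertices and 3 edges, delete both glued faces → V=10, E=21, F=13.
Check: V − E + F = 10 − 21 + 13 = 2.

13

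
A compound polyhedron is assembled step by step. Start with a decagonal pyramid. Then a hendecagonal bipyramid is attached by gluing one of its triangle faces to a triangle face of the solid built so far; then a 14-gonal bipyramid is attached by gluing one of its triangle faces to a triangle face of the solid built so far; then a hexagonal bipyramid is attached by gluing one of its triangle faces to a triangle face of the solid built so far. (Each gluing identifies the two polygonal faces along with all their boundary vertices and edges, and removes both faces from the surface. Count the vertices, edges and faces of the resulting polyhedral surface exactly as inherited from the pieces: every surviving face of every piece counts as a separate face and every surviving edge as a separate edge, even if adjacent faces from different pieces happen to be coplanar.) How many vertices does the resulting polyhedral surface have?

39

A decagonal pyramid: V=11, E=20, F=11.
Attach a hendecagonal bipyramid (V=13, E=33, F=22) along a 3-gon: merge 3 vertices and 3 edges, delete both glued faces → V=21, E=50, F=31.
Attach a 14-gonal bipyramid (V=16, E=42, F=28) along a 3-gon: merge 3 vertices and 3 edges, delete both glued faces → V=34, E=89, F=57.
Attach a hexagonal bipyramid (V=8, E=18, F=12) along a 3-gon: merge 3 vertices and 3 edges, delete both glued faces → V=39, E=104, F=67.
Check: V − E + F = 39 − 104 + 67 = 2.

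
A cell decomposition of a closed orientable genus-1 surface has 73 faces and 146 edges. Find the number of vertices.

73

For a closed orientable surface of genus 1, χ = 2 − 2·1 = 0.
V = 0 + E − F = 0 + 146 − 73 = 73.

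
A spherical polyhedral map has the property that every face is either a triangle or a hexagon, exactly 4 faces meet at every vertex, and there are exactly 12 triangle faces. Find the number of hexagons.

2

Let x be the number of hexagons; then F = 12 + x.
Edge–face incidences: 2E = 3·12 + 6·x = 36 + 6x.
Every vertex has degree 4, so 4V = 2E.
Euler: V − E + F = 2 ⇒ (2E)/4 − E + (12 + x) = 2.
Multiply by 8: 2·(2E) − 4·(2E) + 8·(12 + x) = 16, i.e. 96 + 8x − 2·(36 + 6x) = 16.
Collecting terms: −4x + 24 = 16, so −4x = −8, so x = 2.
Then 2E = 36 + 6·2 = 48, so E = 24, V = 2E/4 = 12, F = 12 + 2 = 14.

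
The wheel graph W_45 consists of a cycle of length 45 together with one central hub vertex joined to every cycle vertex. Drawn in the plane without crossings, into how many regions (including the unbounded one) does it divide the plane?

W_45 has V = 45 + 1 = 46 vertices and E = 2·45 = 90 edges.
By Euler's formula F = 2 − V + E = 2 − 46 + 90 = 46.

46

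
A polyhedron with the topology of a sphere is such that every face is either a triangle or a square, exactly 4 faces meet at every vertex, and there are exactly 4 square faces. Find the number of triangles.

Let x be the number of triangles; then F = 4 + x.
Edge–face incidences: 2E = 4·4 + 3·x = 16 + 3x.
Every vertex has degree 4, so 4V = 2E.
Euler: V − E + F = 2 ⇒ (2E)/4 − E + (4 + x) = 2.
Multiply by 8: 2·(2E) − 4·(2E) + 8·(4 + x) = 16, i.e. 32 + 8x − 2·(16 + 3x) = 16.
Collecting terms: 2x = 16, so x = 8.
Then 2E = 16 + 3·8 = 40, so E = 20, V = 2E/4 = 10, F = 4 + 8 = 12.

8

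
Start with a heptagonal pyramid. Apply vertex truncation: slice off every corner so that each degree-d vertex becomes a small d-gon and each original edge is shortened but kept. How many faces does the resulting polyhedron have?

The base solid has V = 8, E = 14, F = 8.
Truncation replaces each original edge-end by a new vertex, so V′ = 2E = 28.
Each original edge survives, and each old vertex of degree d contributes d new edges; summing degrees gives Σd = 2E, so E′ = E + 2E = 3E = 42.
Each original face survives and each original vertex becomes one new face: F′ = F + V = 16.

16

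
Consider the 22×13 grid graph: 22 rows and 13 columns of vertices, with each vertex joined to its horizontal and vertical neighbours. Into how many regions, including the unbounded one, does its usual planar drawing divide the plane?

The grid has V = 22·13 = 286 vertices and E = 22·12 + 13·21 = 537 edges.
F = 2 − V + E = 2 − 286 + 537 = 253.

253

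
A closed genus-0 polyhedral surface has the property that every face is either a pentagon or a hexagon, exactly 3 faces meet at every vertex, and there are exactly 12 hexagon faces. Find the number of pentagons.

12

Let x be the number of pentagons; then F = 12 + x.
Edge–face incidences: 2E = 6·12 + 5·x = 72 + 5x.
Every vertex has degree 3, so 3V = 2E.
Euler: V − E + F = 2 ⇒ (2E)/3 − E + (12 + x) = 2.
Multiply by 6: 2·(2E) − 3·(2E) + 6·(12 + x) = 12, i.e. 72 + 6x − (72 + 5x) = 12.
Collecting terms: x = 12.
Then 2E = 72 + 5·12 = 132, so E = 66, V = 2E/3 = 44, F = 12 + 12 = 24.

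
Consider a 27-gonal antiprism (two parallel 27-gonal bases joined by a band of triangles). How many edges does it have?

An antiprism on an n-gon has two n-gon caps and 2n triangles: V = 2·27 = 54, E = 4·27 = 108, F = 2·27 + 2 = 56.

108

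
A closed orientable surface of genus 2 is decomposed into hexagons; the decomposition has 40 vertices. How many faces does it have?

21

χ = 2 − 2·2 = -2, and every face is a hexagon so 6F = 2E.
V − E + F = -2 with E = 6F/2 gives 40 − (6/2 − 1)·F = -2, so F = 21 and E = 63.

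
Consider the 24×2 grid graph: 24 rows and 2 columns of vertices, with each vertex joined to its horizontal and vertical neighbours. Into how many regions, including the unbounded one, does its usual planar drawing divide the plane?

The grid has V = 24·2 = 48 vertices and E = 24·1 + 2·23 = 70 edges.
F = 2 − V + E = 2 − 48 + 70 = 24.

24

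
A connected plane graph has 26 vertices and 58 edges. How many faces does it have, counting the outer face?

Euler's formula for a connected plane graph: V − E + F = 2, so F = 2 − 26 + 58 = 34.

34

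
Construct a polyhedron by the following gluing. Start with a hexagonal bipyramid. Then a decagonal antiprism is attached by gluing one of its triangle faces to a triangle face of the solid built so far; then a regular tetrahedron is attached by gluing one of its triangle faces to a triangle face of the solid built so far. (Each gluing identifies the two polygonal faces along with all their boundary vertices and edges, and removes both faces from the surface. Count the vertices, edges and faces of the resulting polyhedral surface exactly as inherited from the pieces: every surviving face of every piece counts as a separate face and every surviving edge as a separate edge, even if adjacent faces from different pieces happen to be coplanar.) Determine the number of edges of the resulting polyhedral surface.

A hexagonal bipyramid: V=8, E=18, F=12.
Attach a decagonal antiprism (V=20, E=40, F=22) along a 3-gon: merge 3 vertices and 3 edges, delete both glued faces → V=25, E=55, F=32.
Attach a regular tetrahedron (V=4, E=6, F=4) along a 3-gon: merge 3 vertices and 3 edges, delete both glued faces → V=26, E=58, F=34.
Check: V − E + F = 26 − 58 + 34 = 2.

58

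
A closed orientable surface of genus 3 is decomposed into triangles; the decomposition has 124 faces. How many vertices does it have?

χ = 2 − 2·3 = -4, and every face is a triangle so 3F = 2E.
E = 3·124/2 = 186. Then V = -4 + E − F = -4 + 186 − 124 = 58.

58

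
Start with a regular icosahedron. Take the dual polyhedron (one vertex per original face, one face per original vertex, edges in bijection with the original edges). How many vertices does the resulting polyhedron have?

The base solid has V = 12, E = 30, F = 20.
The dual swaps V and F and preserves E: V′ = F = 20, E′ = E = 30, F′ = V = 12.

20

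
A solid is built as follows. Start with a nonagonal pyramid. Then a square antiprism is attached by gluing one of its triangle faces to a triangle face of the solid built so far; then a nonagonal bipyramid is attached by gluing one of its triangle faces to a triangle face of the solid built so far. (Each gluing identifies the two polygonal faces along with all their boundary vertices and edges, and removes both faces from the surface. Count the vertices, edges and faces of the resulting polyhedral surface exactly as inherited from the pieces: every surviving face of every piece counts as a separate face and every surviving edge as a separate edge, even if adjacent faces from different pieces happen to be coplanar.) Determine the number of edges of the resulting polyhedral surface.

A nonagonal pyramid: V=10, E=18, F=10.
Attach a square antiprism (V=8, E=16, F=10) along a 3-gon: merge 3 vertices and 3 edges, delete both glued faces → V=15, E=31, F=18.
Attach a nonagonal bipyramid (V=11, E=27, F=18) along a 3-gon: merge 3 vertices and 3 edges, delete both glued faces → V=23, E=55, F=34.
Check: V − E + F = 23 − 55 + 34 = 2.

55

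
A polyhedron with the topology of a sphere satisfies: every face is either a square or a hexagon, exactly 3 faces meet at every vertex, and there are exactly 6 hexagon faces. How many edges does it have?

30

Let x be the number of squares; then F = 6 + x.
Edge–face incidences: 2E = 6·6 + 4·x = 36 + 4x.
Every vertex has degree 3, so 3V = 2E.
Euler: V − E + F = 2 ⇒ (2E)/3 − E + (6 + x) = 2.
Multiply by 6: 2·(2E) − 3·(2E) + 6·(6 + x) = 12, i.e. 36 + 6x − (36 + 4x) = 12.
Collecting terms: 2x = 12, so x = 6.
Then 2E = 36 + 4·6 = 60, so E = 30, V = 2E/3 = 20, F = 6 + 6 = 12.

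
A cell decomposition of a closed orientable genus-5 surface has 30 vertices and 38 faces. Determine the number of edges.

76

For a closed orientable surface of genus 5, χ = 2 − 2·5 = -8.
E = V + F − (-8) = 30 + 38 − (-8) = 76.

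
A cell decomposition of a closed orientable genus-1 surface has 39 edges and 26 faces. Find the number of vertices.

For a closed orientable surface of genus 1, χ = 2 − 2·1 = 0.
V = 0 + E − F = 0 + 39 − 26 = 13.

13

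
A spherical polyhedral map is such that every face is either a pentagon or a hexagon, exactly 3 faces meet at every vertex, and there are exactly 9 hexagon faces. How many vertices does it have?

Let x be the number of pentagons; then F = 9 + x.
Edge–face incidences: 2E = 6·9 + 5·x = 54 + 5x.
Every vertex has degree 3, so 3V = 2E.
Euler: V − E + F = 2 ⇒ (2E)/3 − E + (9 + x) = 2.
Multiply by 6: 2·(2E) − 3·(2E) + 6·(9 + x) = 12, i.e. 54 + 6x − (54 + 5x) = 12.
Collecting terms: x = 12.
Then 2E = 54 + 5·12 = 114, so E = 57, V = 2E/3 = 38, F = 9 + 12 = 21.

38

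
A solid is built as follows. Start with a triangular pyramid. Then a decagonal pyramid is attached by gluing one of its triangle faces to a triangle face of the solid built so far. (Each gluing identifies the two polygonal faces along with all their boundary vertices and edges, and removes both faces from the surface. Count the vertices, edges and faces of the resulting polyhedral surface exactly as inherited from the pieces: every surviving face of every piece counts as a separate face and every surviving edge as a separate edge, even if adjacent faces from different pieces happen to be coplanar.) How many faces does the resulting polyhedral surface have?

13

A triangular pyramid: V=4, E=6, F=4.
Attach a decagonal pyramid (V=11, E=20, F=11) along a 3-gon: merge 3 vertices and 3 edges, delete both glued faces → V=12, E=23, F=13.
Check: V − E + F = 12 − 23 + 13 = 2.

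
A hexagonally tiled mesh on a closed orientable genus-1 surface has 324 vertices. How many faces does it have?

162

χ = 2 − 2·1 = 0, and every face is a hexagon so 6F = 2E.
V − E + F = 0 with E = 6F/2 gives 324 − (6/2 − 1)·F = 0, so F = 162 and E = 486.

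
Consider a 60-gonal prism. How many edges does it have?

A prism on an n-gon has two n-gon bases and n rectangular sides: V = 2·60 = 120, E = 3·60 = 180, F = 60 + 2 = 62.

180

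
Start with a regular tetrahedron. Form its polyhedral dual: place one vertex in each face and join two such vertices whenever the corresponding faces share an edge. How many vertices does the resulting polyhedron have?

4

The base solid has V = 4, E = 6, F = 4.
The dual swaps V and F and preserves E: V′ = F = 4, E′ = E = 6, F′ = V = 4.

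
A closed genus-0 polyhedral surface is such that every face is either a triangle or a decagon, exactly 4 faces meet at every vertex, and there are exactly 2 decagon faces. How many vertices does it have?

20

Let x be the number of triangles; then F = 2 + x.
Edge–face incidences: 2E = 10·2 + 3·x = 20 + 3x.
Every vertex has degree 4, so 4V = 2E.
Euler: V − E + F = 2 ⇒ (2E)/4 − E + (2 + x) = 2.
Multiply by 8: 2·(2E) − 4·(2E) + 8·(2 + x) = 16, i.e. 16 + 8x − 2·(20 + 3x) = 16.
Collecting terms: 2x − 24 = 16, so 2x = 40, so x = 20.
Then 2E = 20 + 3·20 = 80, so E = 40, V = 2E/4 = 20, F = 2 + 20 = 22.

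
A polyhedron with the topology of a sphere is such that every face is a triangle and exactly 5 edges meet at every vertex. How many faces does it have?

20

Each face has 3 edges and each edge borders two faces, so 2E = 3F.
Each vertex has degree 5, so 5V = 2E and hence V = 3F/5.
Euler: V − E + F = 2 ⇒ (3F/5) − (3F/2) + F = 2.
Multiply by 10: (6 − 15 + 10)F = 20, i.e. 1F = 20.
So F = 20, E = 3·20/2 = 30, V = 3·20/5 = 12.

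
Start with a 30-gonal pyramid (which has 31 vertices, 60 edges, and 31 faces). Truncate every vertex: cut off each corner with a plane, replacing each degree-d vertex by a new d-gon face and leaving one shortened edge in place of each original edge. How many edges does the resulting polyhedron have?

Truncation replaces each original edge-end by a new vertex, so V′ = 2E = 120.
Each original edge survives, and each old vertex of degree d contributes d new edges; summing degrees gives Σd = 2E, so E′ = E + 2E = 3E = 180.
Each original face survives and each original vertex becomes one new face: F′ = F + V = 62.

180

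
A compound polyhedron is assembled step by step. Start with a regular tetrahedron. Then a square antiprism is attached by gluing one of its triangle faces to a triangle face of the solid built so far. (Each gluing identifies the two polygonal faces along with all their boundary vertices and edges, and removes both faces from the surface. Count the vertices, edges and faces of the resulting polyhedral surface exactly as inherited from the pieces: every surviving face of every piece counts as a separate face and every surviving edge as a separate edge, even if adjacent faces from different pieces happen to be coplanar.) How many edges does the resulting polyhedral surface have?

A regular tetrahedron: V=4, E=6, F=4.
Attach a square antiprism (V=8, E=16, F=10) along a 3-gon: merge 3 vertices and 3 edges, delete both glued faces → V=9, E=19, F=12.
Check: V − E + F = 9 − 19 + 12 = 2.

19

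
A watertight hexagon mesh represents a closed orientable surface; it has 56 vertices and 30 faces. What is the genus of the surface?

3

Every face is a hexagon, so 2E = 6·30 = 180, giving E = 90.
χ = V − E + F = 56 − 90 + 30 = -4.
For a closed orientable surface χ = 2 − 2g, so g = (2 − (-4))/2 = 3.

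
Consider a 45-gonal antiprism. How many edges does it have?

An antiprism on an n-gon has two n-gon caps and 2n triangles: V = 2·45 = 90, E = 4·45 = 180, F = 2·45 + 2 = 92.

180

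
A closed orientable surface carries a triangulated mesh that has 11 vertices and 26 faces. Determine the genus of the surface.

2

Every face is a triangle, so 2E = 3·26 = 78, giving E = 39.
χ = V − E + F = 11 − 39 + 26 = -2.
For a closed orientable surface χ = 2 − 2g, so g = (2 − (-2))/2 = 2.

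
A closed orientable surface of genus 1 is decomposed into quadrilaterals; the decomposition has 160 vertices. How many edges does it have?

χ = 2 − 2·1 = 0, and every face is a square so 4F = 2E.
V − E + F = 0 with E = 4F/2 gives 160 − (4/2 − 1)·F = 0, so F = 160 and E = 320.

320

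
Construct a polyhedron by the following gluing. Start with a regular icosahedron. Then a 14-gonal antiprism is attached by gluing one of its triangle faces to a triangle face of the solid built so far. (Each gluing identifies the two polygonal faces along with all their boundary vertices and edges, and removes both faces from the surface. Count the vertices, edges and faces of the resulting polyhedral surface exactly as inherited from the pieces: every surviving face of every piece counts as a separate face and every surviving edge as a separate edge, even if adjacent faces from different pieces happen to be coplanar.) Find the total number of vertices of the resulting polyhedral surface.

A regular icosahedron: V=12, E=30, F=20.
Attach a 14-gonal antiprism (V=28, E=56, F=30) along a 3-gon: merge 3 vertices and 3 edges, delete both glued faces → V=37, E=83, F=48.
Check: V − E + F = 37 − 83 + 48 = 2.

37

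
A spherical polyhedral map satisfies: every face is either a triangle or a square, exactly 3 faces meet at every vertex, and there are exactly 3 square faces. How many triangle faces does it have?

2

Let x be the number of triangles; then F = 3 + x.
Edge–face incidences: 2E = 4·3 + 3·x = 12 + 3x.
Every vertex has degree 3, so 3V = 2E.
Euler: V − E + F = 2 ⇒ (2E)/3 − E + (3 + x) = 2.
Multiply by 6: 2·(2E) − 3·(2E) + 6·(3 + x) = 12, i.e. 18 + 6x − (12 + 3x) = 12.
Collecting terms: 3x + 6 = 12, so 3x = 6, so x = 2.
Then 2E = 12 + 3·2 = 18, so E = 9, V = 2E/3 = 6, F = 3 + 2 = 5.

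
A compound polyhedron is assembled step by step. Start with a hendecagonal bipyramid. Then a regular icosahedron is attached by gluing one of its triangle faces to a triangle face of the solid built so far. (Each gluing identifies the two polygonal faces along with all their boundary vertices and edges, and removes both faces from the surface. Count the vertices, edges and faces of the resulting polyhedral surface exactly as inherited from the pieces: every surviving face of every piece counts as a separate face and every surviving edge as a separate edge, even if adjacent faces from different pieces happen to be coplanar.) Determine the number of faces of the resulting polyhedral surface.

A hendecagonal bipyramid: V=13, E=33, F=22.
Attach a regular icosahedron (V=12, E=30, F=20) along a 3-gon: merge 3 vertices and 3 edges, delete both glued faces → V=22, E=60, F=40.
Check: V − E + F = 22 − 60 + 40 = 2.

40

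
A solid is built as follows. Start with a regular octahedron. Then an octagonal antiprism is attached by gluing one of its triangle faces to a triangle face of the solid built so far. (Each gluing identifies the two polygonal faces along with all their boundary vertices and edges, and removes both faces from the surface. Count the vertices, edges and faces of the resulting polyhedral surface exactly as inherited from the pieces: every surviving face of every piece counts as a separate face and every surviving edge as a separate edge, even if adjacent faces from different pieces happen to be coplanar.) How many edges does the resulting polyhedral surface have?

A regular octahedron: V=6, E=12, F=8.
Attach an octagonal antiprism (V=16, E=32, F=18) along a 3-gon: merge 3 vertices and 3 edges, delete both glued faces → V=19, E=41, F=24.
Check: V − E + F = 19 − 41 + 24 = 2.

41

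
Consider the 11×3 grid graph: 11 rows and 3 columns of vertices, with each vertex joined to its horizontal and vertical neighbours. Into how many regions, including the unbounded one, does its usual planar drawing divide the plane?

21

The grid has V = 11·3 = 33 vertices and E = 11·2 + 3·10 = 52 edges.
F = 2 − V + E = 2 − 33 + 52 = 21.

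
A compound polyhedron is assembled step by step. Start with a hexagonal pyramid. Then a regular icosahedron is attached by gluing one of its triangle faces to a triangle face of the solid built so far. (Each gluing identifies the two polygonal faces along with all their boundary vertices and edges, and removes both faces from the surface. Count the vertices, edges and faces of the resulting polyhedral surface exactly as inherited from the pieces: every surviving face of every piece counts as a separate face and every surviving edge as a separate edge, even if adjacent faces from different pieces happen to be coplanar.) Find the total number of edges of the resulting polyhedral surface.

39

A hexagonal pyramid: V=7, E=12, F=7.
Attach a regular icosahedron (V=12, E=30, F=20) along a 3-gon: merge 3 vertices and 3 edges, delete both glued faces → V=16, E=39, F=25.
Check: V − E + F = 16 − 39 + 25 = 2.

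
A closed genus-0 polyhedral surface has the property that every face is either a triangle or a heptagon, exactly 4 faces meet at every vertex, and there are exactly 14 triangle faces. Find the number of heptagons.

2

Let x be the number of heptagons; then F = 14 + x.
Edge–face incidences: 2E = 3·14 + 7·x = 42 + 7x.
Every vertex has degree 4, so 4V = 2E.
Euler: V − E + F = 2 ⇒ (2E)/4 − E + (14 + x) = 2.
Multiply by 8: 2·(2E) − 4·(2E) + 8·(14 + x) = 16, i.e. 112 + 8x − 2·(42 + 7x) = 16.
Collecting terms: −6x + 28 = 16, so −6x = −12, so x = 2.
Then 2E = 42 + 7·2 = 56, so E = 28, V = 2E/4 = 14, F = 14 + 2 = 16.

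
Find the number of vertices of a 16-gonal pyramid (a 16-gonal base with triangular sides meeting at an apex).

A pyramid on an n-gon base has one n-gon and n triangles: V = 16 + 1 = 17, E = 2·16 = 32, F = 16 + 1 = 17.

17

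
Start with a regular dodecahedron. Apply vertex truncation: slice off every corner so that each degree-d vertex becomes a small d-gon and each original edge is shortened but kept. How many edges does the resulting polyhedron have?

The base solid has V = 20, E = 30, F = 12.
Truncation replaces each original edge-end by a new vertex, so V′ = 2E = 60.
Each original edge survives, and each old vertex of degree d contributes d new edges; summing degrees gives Σd = 2E, so E′ = E + 2E = 3E = 90.
Each original face survives and each original vertex becomes one new face: F′ = F + V = 32.

90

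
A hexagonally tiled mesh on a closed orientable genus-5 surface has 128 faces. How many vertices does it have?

χ = 2 − 2·5 = -8, and every face is a hexagon so 6F = 2E.
E = 6·128/2 = 384. Then V = -8 + E − F = -8 + 384 − 128 = 248.

248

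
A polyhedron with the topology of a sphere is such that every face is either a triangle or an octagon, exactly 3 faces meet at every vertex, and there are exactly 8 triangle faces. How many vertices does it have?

Let x be the number of octagons; then F = 8 + x.
Edge–face incidences: 2E = 3·8 + 8·x = 24 + 8x.
Every vertex has degree 3, so 3V = 2E.
Euler: V − E + F = 2 ⇒ (2E)/3 − E + (8 + x) = 2.
Multiply by 6: 2·(2E) − 3·(2E) + 6·(8 + x) = 12, i.e. 48 + 6x − (24 + 8x) = 12.
Collecting terms: −2x + 24 = 12, so −2x = −12, so x = 6.
Then 2E = 24 + 8·6 = 72, so E = 36, V = 2E/3 = 24, F = 8 + 6 = 14.

24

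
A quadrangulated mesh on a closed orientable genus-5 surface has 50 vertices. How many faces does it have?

58

χ = 2 − 2·5 = -8, and every face is a square so 4F = 2E.
V − E + F = -8 with E = 4F/2 gives 50 − (4/2 − 1)·F = -8, so F = 58 and E = 116.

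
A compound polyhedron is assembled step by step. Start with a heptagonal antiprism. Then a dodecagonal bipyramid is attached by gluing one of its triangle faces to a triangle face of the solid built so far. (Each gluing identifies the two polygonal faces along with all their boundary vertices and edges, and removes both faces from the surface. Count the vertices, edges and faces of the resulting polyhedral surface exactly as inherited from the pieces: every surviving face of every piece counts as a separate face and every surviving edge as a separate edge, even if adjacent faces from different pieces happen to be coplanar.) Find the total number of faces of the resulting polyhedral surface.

A heptagonal antiprism: V=14, E=28, F=16.
Attach a dodecagonal bipyramid (V=14, E=36, F=24) along a 3-gon: merge 3 vertices and 3 edges, delete both glued faces → V=25, E=61, F=38.
Check: V − E + F = 25 − 61 + 38 = 2.

38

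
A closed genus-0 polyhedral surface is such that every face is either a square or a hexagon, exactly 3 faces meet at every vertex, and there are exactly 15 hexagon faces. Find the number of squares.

6

Let x be the number of squares; then F = 15 + x.
Edge–face incidences: 2E = 6·15 + 4·x = 90 + 4x.
Every vertex has degree 3, so 3V = 2E.
Euler: V − E + F = 2 ⇒ (2E)/3 − E + (15 + x) = 2.
Multiply by 6: 2·(2E) − 3·(2E) + 6·(15 + x) = 12, i.e. 90 + 6x − (90 + 4x) = 12.
Collecting terms: 2x = 12, so x = 6.
Then 2E = 90 + 4·6 = 114, so E = 57, V = 2E/3 = 38, F = 15 + 6 = 21.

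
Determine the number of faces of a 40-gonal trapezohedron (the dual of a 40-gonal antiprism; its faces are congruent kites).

The n-trapezohedron (dual of the n-antiprism) has V = 2·40 + 2 = 82, E = 4·40 = 160, F = 2·40 = 80.

80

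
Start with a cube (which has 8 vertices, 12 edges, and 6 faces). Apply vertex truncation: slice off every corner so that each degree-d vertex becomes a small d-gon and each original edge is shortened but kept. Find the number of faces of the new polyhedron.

14

Truncation replaces each original edge-end by a new vertex, so V′ = 2E = 24.
Each original edge survives, and each old vertex of degree d contributes d new edges; summing degrees gives Σd = 2E, so E′ = E + 2E = 3E = 36.
Each original face survives and each original vertex becomes one new face: F′ = F + V = 14.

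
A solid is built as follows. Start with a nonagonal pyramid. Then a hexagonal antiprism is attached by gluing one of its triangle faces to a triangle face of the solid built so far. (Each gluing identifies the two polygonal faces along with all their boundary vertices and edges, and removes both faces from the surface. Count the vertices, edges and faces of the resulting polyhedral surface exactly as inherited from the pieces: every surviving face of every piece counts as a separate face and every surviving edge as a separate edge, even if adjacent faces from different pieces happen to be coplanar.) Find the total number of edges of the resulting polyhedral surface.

39

A nonagonal pyramid: V=10, E=18, F=10.
Attach a hexagonal antiprism (V=12, E=24, F=14) along a 3-gon: merge 3 vertices and 3 edges, delete both glued faces → V=19, E=39, F=22.
Check: V − E + F = 19 − 39 + 22 = 2.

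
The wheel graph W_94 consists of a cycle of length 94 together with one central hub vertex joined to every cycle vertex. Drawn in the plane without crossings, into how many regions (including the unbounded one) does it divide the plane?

W_94 has V = 94 + 1 = 95 vertices and E = 2·94 = 188 edges.
By Euler's formula F = 2 − V + E = 2 − 95 + 188 = 95.

95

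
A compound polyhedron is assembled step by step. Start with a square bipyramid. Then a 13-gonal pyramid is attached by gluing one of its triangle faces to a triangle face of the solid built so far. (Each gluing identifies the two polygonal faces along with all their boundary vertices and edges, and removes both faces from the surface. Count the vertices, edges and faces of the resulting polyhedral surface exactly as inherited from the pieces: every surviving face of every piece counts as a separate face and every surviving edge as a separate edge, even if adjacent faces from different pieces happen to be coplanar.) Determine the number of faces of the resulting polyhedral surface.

20

A square bipyramid: V=6, E=12, F=8.
Attach a 13-gonal pyramid (V=14, E=26, F=14) along a 3-gon: merge 3 vertices and 3 edges, delete both glued faces → V=17, E=35, F=20.
Check: V − E + F = 17 − 35 + 20 = 2.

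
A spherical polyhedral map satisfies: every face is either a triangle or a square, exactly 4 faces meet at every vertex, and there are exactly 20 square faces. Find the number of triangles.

8

Let x be the number of triangles; then F = 20 + x.
Edge–face incidences: 2E = 4·20 + 3·x = 80 + 3x.
Every vertex has degree 4, so 4V = 2E.
Euler: V − E + F = 2 ⇒ (2E)/4 − E + (20 + x) = 2.
Multiply by 8: 2·(2E) − 4·(2E) + 8·(20 + x) = 16, i.e. 160 + 8x − 2·(80 + 3x) = 16.
Collecting terms: 2x = 16, so x = 8.
Then 2E = 80 + 3·8 = 104, so E = 52, V = 2E/4 = 26, F = 20 + 8 = 28.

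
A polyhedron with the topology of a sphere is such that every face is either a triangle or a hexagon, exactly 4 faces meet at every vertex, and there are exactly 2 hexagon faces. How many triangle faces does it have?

12

Let x be the number of triangles; then F = 2 + x.
Edge–face incidences: 2E = 6·2 + 3·x = 12 + 3x.
Every vertex has degree 4, so 4V = 2E.
Euler: V − E + F = 2 ⇒ (2E)/4 − E + (2 + x) = 2.
Multiply by 8: 2·(2E) − 4·(2E) + 8·(2 + x) = 16, i.e. 16 + 8x − 2·(12 + 3x) = 16.
Collecting terms: 2x − 8 = 16, so 2x = 24, so x = 12.
Then 2E = 12 + 3·12 = 48, so E = 24, V = 2E/4 = 12, F = 2 + 12 = 14.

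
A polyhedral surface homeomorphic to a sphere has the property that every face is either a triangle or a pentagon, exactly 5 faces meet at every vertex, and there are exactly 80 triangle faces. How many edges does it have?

Let x be the number of pentagons; then F = 80 + x.
Edge–face incidences: 2E = 3·80 + 5·x = 240 + 5x.
Every vertex has degree 5, so 5V = 2E.
Euler: V − E + F = 2 ⇒ (2E)/5 − E + (80 + x) = 2.
Multiply by 10: 2·(2E) − 5·(2E) + 10·(80 + x) = 20, i.e. 800 + 10x − 3·(240 + 5x) = 20.
Collecting terms: −5x + 80 = 20, so −5x = −60, so x = 12.
Then 2E = 240 + 5·12 = 300, so E = 150, V = 2E/5 = 60, F = 80 + 12 = 92.

150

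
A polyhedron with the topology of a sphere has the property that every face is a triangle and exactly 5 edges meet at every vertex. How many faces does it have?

20

Each face has 3 edges and each edge borders two faces, so 2E = 3F.
Each vertex has degree 5, so 5V = 2E and hence V = 3F/5.
Euler: V − E + F = 2 ⇒ (3F/5) − (3F/2) + F = 2.
Multiply by 10: (6 − 15 + 10)F = 20, i.e. 1F = 20.
So F = 20, E = 3·20/2 = 30, V = 3·20/5 = 12.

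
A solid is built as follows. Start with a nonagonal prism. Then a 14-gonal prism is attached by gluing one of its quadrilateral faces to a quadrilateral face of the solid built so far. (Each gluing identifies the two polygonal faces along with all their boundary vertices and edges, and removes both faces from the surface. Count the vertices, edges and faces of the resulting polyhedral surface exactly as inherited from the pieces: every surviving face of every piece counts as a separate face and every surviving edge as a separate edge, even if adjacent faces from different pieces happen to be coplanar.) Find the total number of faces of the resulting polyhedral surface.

A nonagonal prism: V=18, E=27, F=11.
Attach a 14-gonal prism (V=28, E=42, F=16) along a 4-gon: merge 4 vertices and 4 edges, delete both glued faces → V=42, E=65, F=25.
Check: V − E + F = 42 − 65 + 25 = 2.

25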